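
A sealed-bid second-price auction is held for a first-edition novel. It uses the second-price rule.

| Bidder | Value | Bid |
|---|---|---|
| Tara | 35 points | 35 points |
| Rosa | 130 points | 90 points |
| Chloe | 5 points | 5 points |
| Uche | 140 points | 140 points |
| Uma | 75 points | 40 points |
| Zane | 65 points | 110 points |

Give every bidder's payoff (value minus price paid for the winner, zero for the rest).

Bids in descending order: Uche 140 points; Zane 110 points; Rosa 90 points; Uma 40 points; Tara 35 points; Chloe 5 points.
Uche has the top bid and wins; the price is the second-highest bid, 110 points.
Uche's payoff = 140 points − 110 points = 30 points. All other bidders lose, so their payoff is 0.

Payoffs: Tara 0 points, Rosa 0 points, Chloe 0 points, Uche 30 points, Uma 0 points, Zane 0 points.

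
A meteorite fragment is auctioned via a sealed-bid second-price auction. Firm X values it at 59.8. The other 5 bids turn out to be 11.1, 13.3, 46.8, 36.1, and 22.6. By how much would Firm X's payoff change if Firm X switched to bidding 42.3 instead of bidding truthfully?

The highest competing bid is 46.8.
Bidding truthfully at 59.8: Firm X has the top bid, wins, and pays the second-highest bid 46.8. Payoff = 59.8 − 46.8 = 13.0.
Bidding 42.3: the top bid is 46.8 (a rival), so Firm X loses. Payoff = 0.0.
Change = 0.0 − 13.0 = -13.0.

-13.0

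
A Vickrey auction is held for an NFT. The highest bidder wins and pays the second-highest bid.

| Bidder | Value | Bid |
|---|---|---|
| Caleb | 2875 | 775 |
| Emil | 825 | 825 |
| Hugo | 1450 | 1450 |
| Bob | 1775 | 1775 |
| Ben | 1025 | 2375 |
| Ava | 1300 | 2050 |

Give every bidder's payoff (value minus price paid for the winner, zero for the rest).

Caleb 0, Emil 0, Hugo 0, Bob 0, Ben -1025, Ava 0.

Sorted high to low: Ben 2375, then Ava 2050, then Bob 1775, then Hugo 1450, then Emil 825, then Caleb 775.
Ben has the top bid and wins; the price is the second-highest bid, 2050.
Ben's payoff = 1025 − 2050 = -1025. All other bidders lose, so their payoff is 0.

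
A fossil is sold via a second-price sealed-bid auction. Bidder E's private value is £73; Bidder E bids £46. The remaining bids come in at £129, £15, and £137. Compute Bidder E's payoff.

Highest competing bid: £137.
Bidder E's bid £46 is not the highest, so Bidder E loses, pays nothing, and earns zero payoff.

£0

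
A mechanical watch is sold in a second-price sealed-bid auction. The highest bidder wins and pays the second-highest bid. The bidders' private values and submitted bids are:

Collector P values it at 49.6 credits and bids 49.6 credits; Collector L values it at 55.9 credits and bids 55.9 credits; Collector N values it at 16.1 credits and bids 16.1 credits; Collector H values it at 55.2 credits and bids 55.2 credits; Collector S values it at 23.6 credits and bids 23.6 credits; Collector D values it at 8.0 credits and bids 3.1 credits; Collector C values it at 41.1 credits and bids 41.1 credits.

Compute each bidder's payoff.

Ordered from highest: Collector L 55.9 credits > Collector H 55.2 credits > Collector P 49.6 credits > Collector C 41.1 credits > Collector S 23.6 credits > Collector N 16.1 credits > Collector D 3.1 credits.
Collector L has the top bid and wins; the price is the second-highest bid, 55.2 credits.
Collector L's payoff = 55.9 credits − 55.2 credits = 0.7 credits. All other bidders lose, so their payoff is 0.

Collector P 0.0 credits, Collector L 0.7 credits, Collector N 0.0 credits, Collector H 0.0 credits, Collector S 0.0 credits, Collector D 0.0 credits, Collector C 0.0 credits.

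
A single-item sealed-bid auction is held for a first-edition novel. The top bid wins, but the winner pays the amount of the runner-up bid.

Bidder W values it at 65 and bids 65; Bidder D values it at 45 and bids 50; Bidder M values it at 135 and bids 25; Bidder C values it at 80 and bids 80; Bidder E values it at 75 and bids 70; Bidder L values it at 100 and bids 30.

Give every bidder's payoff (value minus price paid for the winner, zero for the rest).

Ranking the bids: Bidder C 80 > Bidder E 70 > Bidder W 65 > Bidder D 50 > Bidder L 30 > Bidder M 25.
Bidder C has the top bid and wins; the price is the second-highest bid, 70.
Bidder C's payoff = 80 − 70 = 10. All other bidders lose, so their payoff is 0.

Payoffs: Bidder W 0, Bidder D 0, Bidder M 0, Bidder C 10, Bidder E 0, Bidder L 0.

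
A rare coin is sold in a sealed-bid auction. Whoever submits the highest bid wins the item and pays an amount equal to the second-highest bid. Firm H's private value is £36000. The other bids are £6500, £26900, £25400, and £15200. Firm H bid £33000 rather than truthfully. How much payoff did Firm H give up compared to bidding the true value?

£0

The highest competing bid is £26900.
Bidding truthfully at £36000: Firm H has the top bid, wins, and pays the second-highest bid £26900. Payoff = £36000 − £26900 = £9100.
Bidding £33000: Firm H has the top bid, wins, and pays the second-highest bid £26900. Payoff = £36000 − £26900 = £9100.
Regret = truthful payoff − actual payoff = £9100 − £9100 = £0.
The bid only affects whether you win, not the price — here both bids land on the same side of the top rival bid, so the deviation is payoff-neutral.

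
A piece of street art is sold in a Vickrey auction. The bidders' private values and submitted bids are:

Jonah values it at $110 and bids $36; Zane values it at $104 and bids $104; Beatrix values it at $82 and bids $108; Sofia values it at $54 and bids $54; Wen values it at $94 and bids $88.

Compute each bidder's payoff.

Bids in descending order: Beatrix $108; Zane $104; Wen $88; Sofia $54; Jonah $36.
Beatrix has the top bid and wins; the price is the second-highest bid, $104.
Beatrix's payoff = $82 − $104 = -$22. All other bidders lose, so their payoff is 0.

Payoffs: Jonah $0, Zane $0, Beatrix -$22, Sofia $0, Wen $0.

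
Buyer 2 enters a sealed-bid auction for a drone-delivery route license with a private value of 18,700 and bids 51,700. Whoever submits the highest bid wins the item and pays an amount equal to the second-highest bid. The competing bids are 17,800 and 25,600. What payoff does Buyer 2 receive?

The bidder's payoff: -6,900.

Highest competing bid: 25,600.
Buyer 2's bid 51,700 is the highest overall, so Buyer 2 wins and pays the second-highest bid, 25,600.
Payoff = value − price = 18,700 − 25,600 = -6,900.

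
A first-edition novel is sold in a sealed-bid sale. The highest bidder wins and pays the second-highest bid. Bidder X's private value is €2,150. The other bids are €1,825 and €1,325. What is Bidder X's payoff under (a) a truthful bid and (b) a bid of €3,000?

Truthful: €325; alternative: €325.

The highest competing bid is €1,825.
Bidding truthfully at €2,150: Bidder X has the top bid, wins, and pays the second-highest bid €1,825. Payoff = €2,150 − €1,825 = €325.
Bidding €3,000: Bidder X has the top bid, wins, and pays the second-highest bid €1,825. Payoff = €2,150 − €1,825 = €325.
The bid only affects whether you win, not the price — here both bids land on the same side of the top rival bid, so the deviation is payoff-neutral.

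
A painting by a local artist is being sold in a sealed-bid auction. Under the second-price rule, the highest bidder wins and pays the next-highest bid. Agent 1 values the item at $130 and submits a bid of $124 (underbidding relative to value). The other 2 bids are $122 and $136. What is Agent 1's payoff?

Payoff = $0.

Highest competing bid: $136.
Agent 1's bid $124 is not the highest, so Agent 1 loses, pays nothing, and earns zero payoff.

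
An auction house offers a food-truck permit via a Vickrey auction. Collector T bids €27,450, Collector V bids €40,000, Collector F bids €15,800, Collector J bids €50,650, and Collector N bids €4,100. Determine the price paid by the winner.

Ranking the bids: Collector J €50,650 > Collector V €40,000 > Collector T €27,450 > Collector F €15,800 > Collector N €4,100.
Collector J has the highest bid, so Collector J wins.
The second-highest bid is €40,000, so that is what Collector J pays.

Price paid: €40,000.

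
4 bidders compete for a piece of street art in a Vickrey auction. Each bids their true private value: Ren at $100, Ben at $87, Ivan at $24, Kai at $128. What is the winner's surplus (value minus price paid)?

Surplus = $28.

Sorted high to low: Kai $128; Ren $100; Ben $87; Ivan $24.
Kai wins with the top bid and pays the second-highest, $100.
Surplus = $128 − $100 = $28.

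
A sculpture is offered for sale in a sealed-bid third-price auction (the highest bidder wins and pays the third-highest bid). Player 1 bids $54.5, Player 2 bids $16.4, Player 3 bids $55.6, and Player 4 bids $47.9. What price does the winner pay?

Bids in descending order: Player 3 $55.6, then Player 1 $54.5, then Player 4 $47.9, then Player 2 $16.4.
Player 3 is the highest bidder, so Player 3 wins.
Under the third-price rule, the price is the third-highest bid: $47.9.

$47.9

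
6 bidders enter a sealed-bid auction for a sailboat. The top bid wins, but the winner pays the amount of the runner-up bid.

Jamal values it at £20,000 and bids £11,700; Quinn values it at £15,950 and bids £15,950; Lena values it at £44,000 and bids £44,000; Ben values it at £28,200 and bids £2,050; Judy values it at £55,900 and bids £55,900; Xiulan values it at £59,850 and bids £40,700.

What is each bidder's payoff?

Sorted high to low: Judy £55,900 > Lena £44,000 > Xiulan £40,700 > Quinn £15,950 > Jamal £11,700 > Ben £2,050.
Judy has the top bid and wins; the price is the second-highest bid, £44,000.
Judy's payoff = £55,900 − £44,000 = £11,900. All other bidders lose, so their payoff is 0.

Payoffs: Jamal £0, Quinn £0, Lena £0, Ben £0, Judy £11,900, Xiulan £0.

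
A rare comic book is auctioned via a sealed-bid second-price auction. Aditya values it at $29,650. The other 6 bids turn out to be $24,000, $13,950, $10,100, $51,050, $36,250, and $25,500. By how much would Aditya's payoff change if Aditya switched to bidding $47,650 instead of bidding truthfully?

$0

The highest competing bid is $51,050.
Bidding truthfully at $29,650: the top bid is $51,050 (a rival), so Aditya loses. Payoff = $0.
Bidding $47,650: the top bid is $51,050 (a rival), so Aditya loses. Payoff = $0.
Change = $0 − $0 = $0.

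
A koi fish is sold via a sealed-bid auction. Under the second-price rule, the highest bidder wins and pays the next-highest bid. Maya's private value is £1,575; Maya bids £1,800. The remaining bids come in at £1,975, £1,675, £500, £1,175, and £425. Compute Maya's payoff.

Payoff = £0.

Highest competing bid: £1,975.
Maya's bid £1,800 is not the highest, so Maya loses, pays nothing, and earns zero payoff.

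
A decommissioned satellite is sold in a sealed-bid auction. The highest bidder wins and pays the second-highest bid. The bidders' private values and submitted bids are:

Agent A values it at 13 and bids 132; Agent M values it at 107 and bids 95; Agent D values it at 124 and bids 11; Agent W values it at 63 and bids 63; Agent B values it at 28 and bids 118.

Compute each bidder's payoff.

Bids in descending order: Agent A 132, then Agent B 118, then Agent M 95, then Agent W 63, then Agent D 11.
Agent A has the top bid and wins; the price is the second-highest bid, 118.
Agent A's payoff = 13 − 118 = -105. All other bidders lose, so their payoff is 0.

Payoffs: Agent A -105, Agent M 0, Agent D 0, Agent W 0, Agent B 0.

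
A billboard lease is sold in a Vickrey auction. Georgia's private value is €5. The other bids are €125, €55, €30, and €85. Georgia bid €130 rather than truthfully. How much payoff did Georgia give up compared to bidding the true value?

Payoff forgone: €120.

The highest competing bid is €125.
Bidding truthfully at €5: the top bid is €125 (a rival), so Georgia loses. Payoff = €0.
Bidding €130: Georgia has the top bid, wins, and pays the second-highest bid €125. Payoff = €5 − €125 = -€120.
Regret = truthful payoff − actual payoff = €0 − -€120 = €120.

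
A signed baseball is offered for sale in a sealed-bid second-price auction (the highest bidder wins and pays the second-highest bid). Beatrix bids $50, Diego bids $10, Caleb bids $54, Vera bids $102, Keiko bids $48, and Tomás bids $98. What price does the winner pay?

$98

Ordered from highest: Vera $102 > Tomás $98 > Caleb $54 > Beatrix $50 > Keiko $48 > Diego $10.
Vera is the highest bidder, so Vera wins.
Under the second-price rule, the price is the second-highest bid: $98.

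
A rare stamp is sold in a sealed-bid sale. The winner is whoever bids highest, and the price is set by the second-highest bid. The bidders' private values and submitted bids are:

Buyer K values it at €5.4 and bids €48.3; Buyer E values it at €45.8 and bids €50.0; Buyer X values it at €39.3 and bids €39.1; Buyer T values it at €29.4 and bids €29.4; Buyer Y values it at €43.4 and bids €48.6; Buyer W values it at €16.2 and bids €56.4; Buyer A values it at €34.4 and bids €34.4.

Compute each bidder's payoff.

Bids in descending order: Buyer W €56.4 > Buyer E €50.0 > Buyer Y €48.6 > Buyer K €48.3 > Buyer X €39.1 > Buyer A €34.4 > Buyer T €29.4.
Buyer W has the top bid and wins; the price is the second-highest bid, €50.0.
Buyer W's payoff = €16.2 − €50.0 = -€33.8. All other bidders lose, so their payoff is 0.

Payoffs: Buyer K €0.0, Buyer E €0.0, Buyer X €0.0, Buyer T €0.0, Buyer Y €0.0, Buyer W -€33.8, Buyer A €0.0.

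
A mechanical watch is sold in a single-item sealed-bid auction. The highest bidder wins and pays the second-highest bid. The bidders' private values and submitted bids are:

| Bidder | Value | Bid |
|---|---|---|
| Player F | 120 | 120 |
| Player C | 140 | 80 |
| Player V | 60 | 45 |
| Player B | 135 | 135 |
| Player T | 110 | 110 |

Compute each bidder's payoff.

Payoffs: Player F 0, Player C 0, Player V 0, Player B 15, Player T 0.

Ranking the bids: Player B 135 > Player F 120 > Player T 110 > Player C 80 > Player V 45.
Player B has the top bid and wins; the price is the second-highest bid, 120.
Player B's payoff = 135 − 120 = 15. All other bidders lose, so their payoff is 0.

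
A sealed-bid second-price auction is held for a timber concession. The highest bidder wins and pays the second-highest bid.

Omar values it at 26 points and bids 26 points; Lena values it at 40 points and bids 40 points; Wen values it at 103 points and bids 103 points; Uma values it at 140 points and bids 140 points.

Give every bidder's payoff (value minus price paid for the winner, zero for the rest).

Ranking the bids: Uma 140 points > Wen 103 points > Lena 40 points > Omar 26 points.
Uma has the top bid and wins; the price is the second-highest bid, 103 points.
Uma's payoff = 140 points − 103 points = 37 points. All other bidders lose, so their payoff is 0.

Omar 0 points, Lena 0 points, Wen 0 points, Uma 37 points.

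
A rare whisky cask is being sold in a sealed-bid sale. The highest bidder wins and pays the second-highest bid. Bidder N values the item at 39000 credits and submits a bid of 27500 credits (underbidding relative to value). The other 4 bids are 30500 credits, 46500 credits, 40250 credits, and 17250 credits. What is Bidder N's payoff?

Bidder N's payoff: 0 credits.

Highest competing bid: 46500 credits.
Bidder N's bid 27500 credits is not the highest, so Bidder N loses, pays nothing, and earns zero payoff.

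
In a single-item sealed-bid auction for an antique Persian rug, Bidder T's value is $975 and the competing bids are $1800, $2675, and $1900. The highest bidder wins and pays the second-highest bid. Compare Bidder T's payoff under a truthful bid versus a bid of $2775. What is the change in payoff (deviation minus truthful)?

Payoff change: -$1700.

The highest competing bid is $2675.
Bidding truthfully at $975: the top bid is $2675 (a rival), so Bidder T loses. Payoff = $0.
Bidding $2775: Bidder T has the top bid, wins, and pays the second-highest bid $2675. Payoff = $975 − $2675 = -$1700.
Change = -$1700 − $0 = -$1700.
Deviating from a truthful bid can only lose payoff in a second-price auction — never gain.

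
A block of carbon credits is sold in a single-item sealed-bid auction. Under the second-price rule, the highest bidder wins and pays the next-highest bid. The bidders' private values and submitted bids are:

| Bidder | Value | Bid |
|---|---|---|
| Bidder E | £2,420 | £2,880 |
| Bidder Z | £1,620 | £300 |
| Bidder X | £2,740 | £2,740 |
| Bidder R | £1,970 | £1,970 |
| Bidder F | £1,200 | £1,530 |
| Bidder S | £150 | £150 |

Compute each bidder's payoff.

Ordered from highest: Bidder E £2,880; Bidder X £2,740; Bidder R £1,970; Bidder F £1,530; Bidder Z £300; Bidder S £150.
Bidder E has the top bid and wins; the price is the second-highest bid, £2,740.
Bidder E's payoff = £2,420 − £2,740 = -£320. All other bidders lose, so their payoff is 0.

Payoffs: Bidder E -£320, Bidder Z £0, Bidder X £0, Bidder R £0, Bidder F £0, Bidder S £0.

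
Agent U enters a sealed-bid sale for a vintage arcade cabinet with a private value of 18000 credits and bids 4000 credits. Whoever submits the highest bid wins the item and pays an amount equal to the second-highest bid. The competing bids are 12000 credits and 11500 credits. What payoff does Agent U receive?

0 credits

Highest competing bid: 12000 credits.
Agent U's bid 4000 credits is not the highest, so Agent U loses, pays nothing, and earns zero payoff.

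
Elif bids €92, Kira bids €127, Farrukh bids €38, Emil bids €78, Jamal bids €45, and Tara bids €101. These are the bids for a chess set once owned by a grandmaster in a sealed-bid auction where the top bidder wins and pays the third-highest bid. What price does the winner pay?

Ranking the bids: Kira €127, then Tara €101, then Elif €92, then Emil €78, then Jamal €45, then Farrukh €38.
Kira is the highest bidder, so Kira wins.
Under the third-price rule, the price is the third-highest bid: €92.

The winner pays €92.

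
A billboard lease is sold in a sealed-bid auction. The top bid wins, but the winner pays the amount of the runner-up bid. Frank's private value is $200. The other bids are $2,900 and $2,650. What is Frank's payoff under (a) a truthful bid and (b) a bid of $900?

(a) $0  (b) $0

The highest competing bid is $2,900.
Bidding truthfully at $200: the top bid is $2,900 (a rival), so Frank loses. Payoff = $0.
Bidding $900: the top bid is $2,900 (a rival), so Frank loses. Payoff = $0.
The bid only affects whether you win, not the price — here both bids land on the same side of the top rival bid, so the deviation is payoff-neutral.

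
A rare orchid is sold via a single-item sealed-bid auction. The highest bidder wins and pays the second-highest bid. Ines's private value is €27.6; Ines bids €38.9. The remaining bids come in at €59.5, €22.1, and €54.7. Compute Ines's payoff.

€0.0

Highest competing bid: €59.5.
Ines's bid €38.9 is not the highest, so Ines loses, pays nothing, and earns zero payoff.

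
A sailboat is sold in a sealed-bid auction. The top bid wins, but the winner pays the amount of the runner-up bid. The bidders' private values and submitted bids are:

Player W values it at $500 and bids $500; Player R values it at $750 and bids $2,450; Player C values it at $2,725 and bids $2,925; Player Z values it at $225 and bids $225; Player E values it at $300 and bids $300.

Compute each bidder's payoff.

Player W $0, Player R $0, Player C $275, Player Z $0, Player E $0.

Sorted high to low: Player C $2,925, then Player R $2,450, then Player W $500, then Player E $300, then Player Z $225.
Player C has the top bid and wins; the price is the second-highest bid, $2,450.
Player C's payoff = $2,725 − $2,450 = $275. All other bidders lose, so their payoff is 0.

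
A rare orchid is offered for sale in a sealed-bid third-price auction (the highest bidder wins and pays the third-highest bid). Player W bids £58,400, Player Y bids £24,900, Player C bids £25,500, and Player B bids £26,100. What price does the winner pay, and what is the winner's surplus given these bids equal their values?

Ranking the bids: Player W £58,400; Player B £26,100; Player C £25,500; Player Y £24,900.
Player W is the highest bidder, so Player W wins.
Under the third-price rule, the price is the third-highest bid: £25,500.
Surplus = £58,400 − £25,500 = £32,900.

Price £25,500; surplus £32,900.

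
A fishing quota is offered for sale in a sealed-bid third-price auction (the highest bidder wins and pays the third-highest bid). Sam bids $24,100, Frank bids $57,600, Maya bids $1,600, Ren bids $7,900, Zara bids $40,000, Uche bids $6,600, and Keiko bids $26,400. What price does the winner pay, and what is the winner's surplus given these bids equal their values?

Price $26,400; surplus $31,200.

Ordered from highest: Frank $57,600; Zara $40,000; Keiko $26,400; Sam $24,100; Ren $7,900; Uche $6,600; Maya $1,600.
Frank is the highest bidder, so Frank wins.
Under the third-price rule, the price is the third-highest bid: $26,400.
Surplus = $57,600 − $26,400 = $31,200.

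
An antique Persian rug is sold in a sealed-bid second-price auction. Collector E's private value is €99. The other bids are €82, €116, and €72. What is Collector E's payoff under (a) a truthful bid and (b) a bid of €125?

The highest competing bid is €116.
Bidding truthfully at €99: the top bid is €116 (a rival), so Collector E loses. Payoff = €0.
Bidding €125: Collector E has the top bid, wins, and pays the second-highest bid €116. Payoff = €99 − €116 = -€17.
This is the dominant-strategy logic: truthful bidding weakly beats any alternative.

Truthful: €0; alternative: -€17.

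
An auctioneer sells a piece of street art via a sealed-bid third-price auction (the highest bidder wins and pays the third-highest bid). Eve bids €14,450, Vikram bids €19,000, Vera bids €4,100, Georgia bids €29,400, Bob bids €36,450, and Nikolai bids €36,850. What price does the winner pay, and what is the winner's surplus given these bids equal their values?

Price €29,400; surplus €7,450.

Ranking the bids: Nikolai €36,850 > Bob €36,450 > Georgia €29,400 > Vikram €19,000 > Eve €14,450 > Vera €4,100.
Nikolai is the highest bidder, so Nikolai wins.
Under the third-price rule, the price is the third-highest bid: €29,400.
Surplus = €36,850 − €29,400 = €7,450.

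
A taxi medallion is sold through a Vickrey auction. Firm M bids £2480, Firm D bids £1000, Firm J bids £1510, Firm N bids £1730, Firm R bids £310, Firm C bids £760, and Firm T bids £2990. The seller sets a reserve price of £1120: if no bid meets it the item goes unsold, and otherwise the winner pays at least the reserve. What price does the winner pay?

Ranking the bids: Firm T £2990, then Firm M £2480, then Firm N £1730, then Firm J £1510, then Firm D £1000, then Firm C £760, then Firm R £310.
Firm T has the highest bid, so Firm T wins.
The second-highest bid is £2480, which exceeds the reserve, so that sets the price.

The winner pays £2480.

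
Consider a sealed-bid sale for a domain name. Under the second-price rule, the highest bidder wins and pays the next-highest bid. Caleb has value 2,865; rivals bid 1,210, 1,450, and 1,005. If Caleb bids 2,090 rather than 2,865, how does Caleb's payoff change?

The highest competing bid is 1,450.
Bidding truthfully at 2,865: Caleb has the top bid, wins, and pays the second-highest bid 1,450. Payoff = 2,865 − 1,450 = 1,415.
Bidding 2,090: Caleb has the top bid, wins, and pays the second-highest bid 1,450. Payoff = 2,865 − 1,450 = 1,415.
Change = 1,415 − 1,415 = 0.

Change in payoff: 0.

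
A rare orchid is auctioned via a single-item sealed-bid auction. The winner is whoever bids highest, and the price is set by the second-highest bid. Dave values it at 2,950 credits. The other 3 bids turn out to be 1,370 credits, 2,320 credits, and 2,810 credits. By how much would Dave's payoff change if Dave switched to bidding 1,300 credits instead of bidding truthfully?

Payoff change: -140 credits.

The highest competing bid is 2,810 credits.
Bidding truthfully at 2,950 credits: Dave has the top bid, wins, and pays the second-highest bid 2,810 credits. Payoff = 2,950 credits − 2,810 credits = 140 credits.
Bidding 1,300 credits: the top bid is 2,810 credits (a rival), so Dave loses. Payoff = 0 credits.
Change = 0 credits − 140 credits = -140 credits.
This is the dominant-strategy logic: truthful bidding weakly beats any alternative.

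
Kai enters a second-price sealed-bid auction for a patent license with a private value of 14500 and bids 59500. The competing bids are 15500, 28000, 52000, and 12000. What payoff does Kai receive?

-37500

Highest competing bid: 52000.
Kai's bid 59500 is the highest overall, so Kai wins and pays the second-highest bid, 52000.
Payoff = value − price = 14500 − 52000 = -37500.
Overbidding won the item at a price above value — truthful bidding would have avoided this loss.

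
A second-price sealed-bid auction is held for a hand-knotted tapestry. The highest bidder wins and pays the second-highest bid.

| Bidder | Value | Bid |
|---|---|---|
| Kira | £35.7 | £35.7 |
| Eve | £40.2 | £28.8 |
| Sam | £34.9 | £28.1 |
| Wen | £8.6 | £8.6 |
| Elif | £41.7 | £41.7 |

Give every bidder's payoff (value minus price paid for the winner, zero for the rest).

Ordered from highest: Elif £41.7, then Kira £35.7, then Eve £28.8, then Sam £28.1, then Wen £8.6.
Elif has the top bid and wins; the price is the second-highest bid, £35.7.
Elif's payoff = £41.7 − £35.7 = £6.0. All other bidders lose, so their payoff is 0.

Kira £0.0, Eve £0.0, Sam £0.0, Wen £0.0, Elif £6.0.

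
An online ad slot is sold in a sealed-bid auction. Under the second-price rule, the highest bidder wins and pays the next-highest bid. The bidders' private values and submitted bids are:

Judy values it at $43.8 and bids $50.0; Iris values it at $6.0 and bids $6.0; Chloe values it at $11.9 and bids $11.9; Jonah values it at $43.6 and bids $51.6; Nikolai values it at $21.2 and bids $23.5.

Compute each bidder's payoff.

Sorted high to low: Jonah $51.6; Judy $50.0; Nikolai $23.5; Chloe $11.9; Iris $6.0.
Jonah has the top bid and wins; the price is the second-highest bid, $50.0.
Jonah's payoff = $43.6 − $50.0 = -$6.4. All other bidders lose, so their payoff is 0.

Payoffs: Judy $0.0, Iris $0.0, Chloe $0.0, Jonah -$6.4, Nikolai $0.0.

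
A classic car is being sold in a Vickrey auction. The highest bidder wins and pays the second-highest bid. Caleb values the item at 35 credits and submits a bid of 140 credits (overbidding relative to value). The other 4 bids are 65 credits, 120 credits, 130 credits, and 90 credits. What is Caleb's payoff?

Highest competing bid: 130 credits.
Caleb's bid 140 credits is the highest overall, so Caleb wins and pays the second-highest bid, 130 credits.
Payoff = value − price = 35 credits − 130 credits = -95 credits.
Overbidding won the item at a price above value — truthful bidding would have avoided this loss.

Caleb's payoff: -95 credits.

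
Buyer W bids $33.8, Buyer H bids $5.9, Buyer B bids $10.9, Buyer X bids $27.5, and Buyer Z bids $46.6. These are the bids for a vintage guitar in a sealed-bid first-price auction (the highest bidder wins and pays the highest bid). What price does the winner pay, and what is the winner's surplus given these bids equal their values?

The winner pays $46.6 for a surplus of $0.0.

Ordered from highest: Buyer Z $46.6; Buyer W $33.8; Buyer X $27.5; Buyer B $10.9; Buyer H $5.9.
Buyer Z is the highest bidder, so Buyer Z wins.
Under the first-price rule, the price is the highest bid: $46.6.
Surplus = $46.6 − $46.6 = $0.0.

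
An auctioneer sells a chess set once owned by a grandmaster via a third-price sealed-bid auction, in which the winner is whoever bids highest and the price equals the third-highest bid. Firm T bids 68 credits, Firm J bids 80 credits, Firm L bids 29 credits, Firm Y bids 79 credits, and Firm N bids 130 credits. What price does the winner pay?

The winner pays 79 credits.

Ordered from highest: Firm N 130 credits > Firm J 80 credits > Firm Y 79 credits > Firm T 68 credits > Firm L 29 credits.
Firm N is the highest bidder, so Firm N wins.
Under the third-price rule, the price is the third-highest bid: 79 credits.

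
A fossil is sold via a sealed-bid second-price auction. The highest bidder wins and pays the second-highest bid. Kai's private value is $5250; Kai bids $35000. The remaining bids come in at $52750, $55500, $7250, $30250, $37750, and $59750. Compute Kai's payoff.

Kai's payoff: $0.

Highest competing bid: $59750.
Kai's bid $35000 is not the highest, so Kai loses, pays nothing, and earns zero payoff.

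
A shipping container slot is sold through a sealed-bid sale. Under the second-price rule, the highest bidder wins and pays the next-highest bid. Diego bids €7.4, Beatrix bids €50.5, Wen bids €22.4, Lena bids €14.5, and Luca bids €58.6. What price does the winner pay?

The winner pays €50.5.

Sorted high to low: Luca €58.6, then Beatrix €50.5, then Wen €22.4, then Lena €14.5, then Diego €7.4.
Luca has the highest bid, so Luca wins.
The second-highest bid is €50.5, so that is what Luca pays.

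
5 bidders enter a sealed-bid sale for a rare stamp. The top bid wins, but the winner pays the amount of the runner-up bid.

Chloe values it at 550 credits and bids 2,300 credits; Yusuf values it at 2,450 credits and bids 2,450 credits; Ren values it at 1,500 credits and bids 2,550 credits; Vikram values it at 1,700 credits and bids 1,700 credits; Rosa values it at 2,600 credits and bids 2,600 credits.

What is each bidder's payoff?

Payoffs: Chloe 0 credits, Yusuf 0 credits, Ren 0 credits, Vikram 0 credits, Rosa 50 credits.

Ranking the bids: Rosa 2,600 credits > Ren 2,550 credits > Yusuf 2,450 credits > Chloe 2,300 credits > Vikram 1,700 credits.
Rosa has the top bid and wins; the price is the second-highest bid, 2,550 credits.
Rosa's payoff = 2,600 credits − 2,550 credits = 50 credits. All other bidders lose, so their payoff is 0.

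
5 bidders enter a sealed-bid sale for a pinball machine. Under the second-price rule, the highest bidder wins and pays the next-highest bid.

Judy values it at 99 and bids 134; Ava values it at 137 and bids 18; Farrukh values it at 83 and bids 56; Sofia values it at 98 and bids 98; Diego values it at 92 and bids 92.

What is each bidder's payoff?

Ordered from highest: Judy 134 > Sofia 98 > Diego 92 > Farrukh 56 > Ava 18.
Judy has the top bid and wins; the price is the second-highest bid, 98.
Judy's payoff = 99 − 98 = 1. All other bidders lose, so their payoff is 0.

Payoffs: Judy 1, Ava 0, Farrukh 0, Sofia 0, Diego 0.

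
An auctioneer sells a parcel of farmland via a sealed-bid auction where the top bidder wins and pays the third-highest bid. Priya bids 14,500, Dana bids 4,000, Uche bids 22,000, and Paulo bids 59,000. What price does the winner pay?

14,500

Ordered from highest: Paulo 59,000, then Uche 22,000, then Priya 14,500, then Dana 4,000.
Paulo is the highest bidder, so Paulo wins.
Under the third-price rule, the price is the third-highest bid: 14,500.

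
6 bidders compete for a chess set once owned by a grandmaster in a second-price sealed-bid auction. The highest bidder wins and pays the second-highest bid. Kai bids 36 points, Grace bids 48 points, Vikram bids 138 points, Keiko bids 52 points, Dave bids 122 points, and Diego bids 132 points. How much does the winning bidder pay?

132 points

Ordered from highest: Vikram 138 points; Diego 132 points; Dave 122 points; Keiko 52 points; Grace 48 points; Kai 36 points.
Vikram has the highest bid, so Vikram wins.
The second-highest bid is 132 points, so that is what Vikram pays.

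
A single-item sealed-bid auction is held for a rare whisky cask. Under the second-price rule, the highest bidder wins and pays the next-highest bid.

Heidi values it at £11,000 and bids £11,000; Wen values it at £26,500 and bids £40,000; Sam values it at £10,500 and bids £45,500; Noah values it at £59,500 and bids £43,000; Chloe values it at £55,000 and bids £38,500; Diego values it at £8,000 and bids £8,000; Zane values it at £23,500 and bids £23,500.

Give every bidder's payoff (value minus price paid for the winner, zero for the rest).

Ranking the bids: Sam £45,500; Noah £43,000; Wen £40,000; Chloe £38,500; Zane £23,500; Heidi £11,000; Diego £8,000.
Sam has the top bid and wins; the price is the second-highest bid, £43,000.
Sam's payoff = £10,500 − £43,000 = -£32,500. All other bidders lose, so their payoff is 0.

Heidi £0, Wen £0, Sam -£32,500, Noah £0, Chloe £0, Diego £0, Zane £0.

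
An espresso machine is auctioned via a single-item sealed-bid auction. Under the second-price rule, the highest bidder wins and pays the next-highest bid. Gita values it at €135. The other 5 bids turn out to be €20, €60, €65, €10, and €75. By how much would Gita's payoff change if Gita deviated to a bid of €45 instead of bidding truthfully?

Change in payoff: -€60.

The highest competing bid is €75.
Bidding truthfully at €135: Gita has the top bid, wins, and pays the second-highest bid €75. Payoff = €135 − €75 = €60.
Bidding €45: the top bid is €75 (a rival), so Gita loses. Payoff = €0.
Change = €0 − €60 = -€60.
Deviating from a truthful bid can only lose payoff in a second-price auction — never gain.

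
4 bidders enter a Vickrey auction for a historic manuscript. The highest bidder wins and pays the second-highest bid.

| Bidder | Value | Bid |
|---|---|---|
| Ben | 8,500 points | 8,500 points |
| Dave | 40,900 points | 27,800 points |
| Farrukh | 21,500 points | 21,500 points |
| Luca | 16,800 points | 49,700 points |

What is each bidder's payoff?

Ranking the bids: Luca 49,700 points; Dave 27,800 points; Farrukh 21,500 points; Ben 8,500 points.
Luca has the top bid and wins; the price is the second-highest bid, 27,800 points.
Luca's payoff = 16,800 points − 27,800 points = -11,000 points. All other bidders lose, so their payoff is 0.

Payoffs: Ben 0 points, Dave 0 points, Farrukh 0 points, Luca -11,000 points.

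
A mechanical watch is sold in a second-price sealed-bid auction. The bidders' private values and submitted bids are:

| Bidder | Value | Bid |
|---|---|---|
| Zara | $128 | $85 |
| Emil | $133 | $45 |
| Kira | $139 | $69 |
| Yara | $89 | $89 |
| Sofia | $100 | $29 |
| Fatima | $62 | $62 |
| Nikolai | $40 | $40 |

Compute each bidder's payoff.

Sorted high to low: Yara $89; Zara $85; Kira $69; Fatima $62; Emil $45; Nikolai $40; Sofia $29.
Yara has the top bid and wins; the price is the second-highest bid, $85.
Yara's payoff = $89 − $85 = $4. All other bidders lose, so their payoff is 0.

Payoffs: Zara $0, Emil $0, Kira $0, Yara $4, Sofia $0, Fatima $0, Nikolai $0.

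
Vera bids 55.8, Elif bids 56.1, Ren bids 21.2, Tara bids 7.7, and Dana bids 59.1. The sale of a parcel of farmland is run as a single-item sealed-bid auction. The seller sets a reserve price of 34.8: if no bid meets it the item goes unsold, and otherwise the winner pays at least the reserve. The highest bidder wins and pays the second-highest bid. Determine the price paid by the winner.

Ranking the bids: Dana 59.1 > Elif 56.1 > Vera 55.8 > Ren 21.2 > Tara 7.7.
Dana has the highest bid, so Dana wins.
The second-highest bid is 56.1, which exceeds the reserve, so that sets the price.

56.1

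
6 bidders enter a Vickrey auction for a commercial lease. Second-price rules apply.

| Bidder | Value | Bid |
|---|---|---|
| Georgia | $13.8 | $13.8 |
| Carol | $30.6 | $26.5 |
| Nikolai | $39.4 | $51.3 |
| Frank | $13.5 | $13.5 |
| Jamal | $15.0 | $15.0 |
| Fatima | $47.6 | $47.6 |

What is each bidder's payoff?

Ordered from highest: Nikolai $51.3 > Fatima $47.6 > Carol $26.5 > Jamal $15.0 > Georgia $13.8 > Frank $13.5.
Nikolai has the top bid and wins; the price is the second-highest bid, $47.6.
Nikolai's payoff = $39.4 − $47.6 = -$8.2. All other bidders lose, so their payoff is 0.

Georgia $0.0, Carol $0.0, Nikolai -$8.2, Frank $0.0, Jamal $0.0, Fatima $0.0.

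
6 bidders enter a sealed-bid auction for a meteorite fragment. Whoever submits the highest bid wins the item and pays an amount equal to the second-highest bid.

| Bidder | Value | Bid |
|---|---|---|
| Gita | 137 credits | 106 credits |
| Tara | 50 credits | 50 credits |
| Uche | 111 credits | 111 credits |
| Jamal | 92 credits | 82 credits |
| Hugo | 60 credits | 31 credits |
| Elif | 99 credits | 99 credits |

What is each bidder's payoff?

Gita 0 credits, Tara 0 credits, Uche 5 credits, Jamal 0 credits, Hugo 0 credits, Elif 0 credits.

Ordered from highest: Uche 111 credits, then Gita 106 credits, then Elif 99 credits, then Jamal 82 credits, then Tara 50 credits, then Hugo 31 credits.
Uche has the top bid and wins; the price is the second-highest bid, 106 credits.
Uche's payoff = 111 credits − 106 credits = 5 credits. All other bidders lose, so their payoff is 0.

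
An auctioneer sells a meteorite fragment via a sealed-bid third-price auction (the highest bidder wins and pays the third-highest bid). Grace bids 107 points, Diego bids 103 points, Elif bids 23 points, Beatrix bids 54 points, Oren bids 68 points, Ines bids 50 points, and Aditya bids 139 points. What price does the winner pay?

Price paid: 103 points.

Ranking the bids: Aditya 139 points; Grace 107 points; Diego 103 points; Oren 68 points; Beatrix 54 points; Ines 50 points; Elif 23 points.
Aditya is the highest bidder, so Aditya wins.
Under the third-price rule, the price is the third-highest bid: 103 points.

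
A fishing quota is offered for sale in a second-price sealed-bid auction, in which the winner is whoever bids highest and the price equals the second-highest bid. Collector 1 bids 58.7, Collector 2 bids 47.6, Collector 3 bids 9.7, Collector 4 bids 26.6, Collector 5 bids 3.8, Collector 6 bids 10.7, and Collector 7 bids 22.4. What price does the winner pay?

Price paid: 47.6.

Bids in descending order: Collector 1 58.7 > Collector 2 47.6 > Collector 4 26.6 > Collector 7 22.4 > Collector 6 10.7 > Collector 3 9.7 > Collector 5 3.8.
Collector 1 is the highest bidder, so Collector 1 wins.
Under the second-price rule, the price is the second-highest bid: 47.6.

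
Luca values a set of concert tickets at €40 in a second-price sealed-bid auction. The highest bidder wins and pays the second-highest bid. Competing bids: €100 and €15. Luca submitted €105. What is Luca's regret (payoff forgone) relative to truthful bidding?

Payoff forgone: €60.

The highest competing bid is €100.
Bidding truthfully at €40: the top bid is €100 (a rival), so Luca loses. Payoff = €0.
Bidding €105: Luca has the top bid, wins, and pays the second-highest bid €100. Payoff = €40 − €100 = -€60.
Regret = truthful payoff − actual payoff = €0 − -€60 = €60.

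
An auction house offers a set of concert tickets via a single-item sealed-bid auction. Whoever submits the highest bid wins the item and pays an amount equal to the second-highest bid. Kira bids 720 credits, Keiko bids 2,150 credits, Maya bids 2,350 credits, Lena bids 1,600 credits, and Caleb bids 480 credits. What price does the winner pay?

The winner pays 2,150 credits.

Ranking the bids: Maya 2,350 credits > Keiko 2,150 credits > Lena 1,600 credits > Kira 720 credits > Caleb 480 credits.
Maya has the highest bid, so Maya wins.
The second-highest bid is 2,150 credits, so that is what Maya pays.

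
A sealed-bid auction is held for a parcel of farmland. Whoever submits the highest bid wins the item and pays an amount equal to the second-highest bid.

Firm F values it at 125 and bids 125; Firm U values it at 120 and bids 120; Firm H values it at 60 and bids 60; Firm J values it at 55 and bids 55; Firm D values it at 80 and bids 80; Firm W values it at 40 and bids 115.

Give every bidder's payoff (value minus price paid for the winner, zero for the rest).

Ranking the bids: Firm F 125; Firm U 120; Firm W 115; Firm D 80; Firm H 60; Firm J 55.
Firm F has the top bid and wins; the price is the second-highest bid, 120.
Firm F's payoff = 125 − 120 = 5. All other bidders lose, so their payoff is 0.

Payoffs: Firm F 5, Firm U 0, Firm H 0, Firm J 0, Firm D 0, Firm W 0.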